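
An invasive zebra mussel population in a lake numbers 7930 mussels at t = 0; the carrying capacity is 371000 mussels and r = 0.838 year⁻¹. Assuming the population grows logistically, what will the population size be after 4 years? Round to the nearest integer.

A = (K − N₀)/N₀ = (371000 − 7930)/7930 = 45.784.
N(t) = K/(1 + A·e^(−rt)) = 371000/(1 + 45.784×e^(−0.838×4)).
e^(−3.352) = 0.035014; denominator = 1 + 45.784×0.035014 = 2.6031.
N = 371000/2.6031 = 142522.

142522 mussels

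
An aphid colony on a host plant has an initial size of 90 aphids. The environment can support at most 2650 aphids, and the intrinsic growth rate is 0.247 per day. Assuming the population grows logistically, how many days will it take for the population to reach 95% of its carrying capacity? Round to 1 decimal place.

A = (K − N₀)/N₀ = (2650 − 90)/90 = 28.444.
Solve 2650/(1 + 28.444·e^(−0.247t)) = 2517.5: 1 + 28.444·e^(−0.247t) = 1.0526, so e^(−0.247t) = 0.00185033.
−0.247·t = ln(0.00185033) = -6.2924, so t = 6.2924/0.247 = 25.475.

25.5 days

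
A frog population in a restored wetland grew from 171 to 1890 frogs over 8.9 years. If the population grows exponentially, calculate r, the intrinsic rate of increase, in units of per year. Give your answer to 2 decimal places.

0.27 per year

From N(t) = N₀·e^(rt): e^(r·8.9) = 1890/171 = 11.053.
r·8.9 = ln(11.053) = 2.4027, so r = 2.4027/8.9 = 0.26996.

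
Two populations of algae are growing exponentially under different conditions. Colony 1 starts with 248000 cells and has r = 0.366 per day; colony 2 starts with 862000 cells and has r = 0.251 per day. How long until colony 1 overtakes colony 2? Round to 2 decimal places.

10.83 days

Set 248000·e^(0.366t) = 862000·e^(0.251t).
e^((0.366 − 0.251)t) = 862000/248000 → e^(0.115·t) = 3.4758.
0.115·t = ln(3.4758) = 1.2458, so t = 1.2458/0.115 = 10.833.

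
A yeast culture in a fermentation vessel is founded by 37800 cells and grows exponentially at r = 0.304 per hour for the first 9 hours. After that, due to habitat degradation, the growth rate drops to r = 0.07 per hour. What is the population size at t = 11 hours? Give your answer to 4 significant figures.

Phase 1: N(9) = 37800·e^(0.304×9) = 37800·e^2.736 = 583071.
Phase 2 runs for 11 − 9 = 2 hours at r = 0.07.
N(11) = 583071·e^(0.07×2) = 583071·e^0.14 = 670691.

670700 cells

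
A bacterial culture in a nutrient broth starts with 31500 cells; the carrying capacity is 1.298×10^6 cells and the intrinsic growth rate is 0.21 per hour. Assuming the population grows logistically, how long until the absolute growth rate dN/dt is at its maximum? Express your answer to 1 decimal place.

Logistic growth is fastest at N = K/2 = 649000.
A = (K − N₀)/N₀ = 40.206. Set K/(1 + A·e^(−rt)) = K/2 → A·e^(−rt) = 1.
e^(−0.21t) = 1/40.206 = 0.0248717, so t = ln(40.206)/0.21 = 3.694/0.21 = 17.591.

17.6 hours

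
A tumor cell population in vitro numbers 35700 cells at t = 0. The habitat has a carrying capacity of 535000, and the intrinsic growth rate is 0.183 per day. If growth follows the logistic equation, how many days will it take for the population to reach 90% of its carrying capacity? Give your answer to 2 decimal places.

26.42 days

A = (K − N₀)/N₀ = (535000 − 35700)/35700 = 13.986.
Solve 535000/(1 + 13.986·e^(−0.183t)) = 481500: 1 + 13.986·e^(−0.183t) = 1.1111, so e^(−0.183t) = 0.00794446.
−0.183·t = ln(0.00794446) = -4.8353, so t = 4.8353/0.183 = 26.422.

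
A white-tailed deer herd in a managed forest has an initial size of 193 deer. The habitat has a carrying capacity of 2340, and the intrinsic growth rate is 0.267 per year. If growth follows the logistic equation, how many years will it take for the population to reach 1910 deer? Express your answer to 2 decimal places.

14.61 years

A = (K − N₀)/N₀ = (2340 − 193)/193 = 11.124.
Solve 2340/(1 + 11.124·e^(−0.267t)) = 1910: 1 + 11.124·e^(−0.267t) = 1.2251, so e^(−0.267t) = 0.0202377.
−0.267·t = ln(0.0202377) = -3.9002, so t = 3.9002/0.267 = 14.608.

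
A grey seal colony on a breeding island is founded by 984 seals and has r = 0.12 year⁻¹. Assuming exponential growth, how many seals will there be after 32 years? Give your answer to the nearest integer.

45781 seals

N(t) = N₀·e^(rt) = 984 × e^(0.12×32) = 984 × e^3.84.
e^3.84 ≈ 46.525, so N ≈ 984 × 46.525 = 45781.1.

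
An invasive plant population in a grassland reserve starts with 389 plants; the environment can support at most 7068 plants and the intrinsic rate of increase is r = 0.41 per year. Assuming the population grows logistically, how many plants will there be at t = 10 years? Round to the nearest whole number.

5502 plants

A = (K − N₀)/N₀ = (7068 − 389)/389 = 17.17.
N(t) = K/(1 + A·e^(−rt)) = 7068/(1 + 17.17×e^(−0.41×10)).
e^(−4.1) = 0.016573; denominator = 1 + 17.17×0.016573 = 1.2845.
N = 7068/1.2845 = 5502.33.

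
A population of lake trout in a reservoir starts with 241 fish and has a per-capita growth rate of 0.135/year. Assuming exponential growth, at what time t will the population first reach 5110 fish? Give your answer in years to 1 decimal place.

22.6 years

Set N₀·e^(rt) = 5110: e^(0.135·t) = 5110/241 = 21.203.
0.135·t = ln(21.203) = 3.0542, so t = 3.0542/0.135 = 22.623.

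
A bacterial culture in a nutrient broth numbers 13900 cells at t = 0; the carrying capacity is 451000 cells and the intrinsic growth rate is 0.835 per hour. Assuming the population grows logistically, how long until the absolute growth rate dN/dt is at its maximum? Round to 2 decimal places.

Logistic growth is fastest at N = K/2 = 225500.
A = (K − N₀)/N₀ = 31.446. Set K/(1 + A·e^(−rt)) = K/2 → A·e^(−rt) = 1.
e^(−0.835t) = 1/31.446 = 0.0318005, so t = ln(31.446)/0.835 = 3.4483/0.835 = 4.1297.

4.13 hours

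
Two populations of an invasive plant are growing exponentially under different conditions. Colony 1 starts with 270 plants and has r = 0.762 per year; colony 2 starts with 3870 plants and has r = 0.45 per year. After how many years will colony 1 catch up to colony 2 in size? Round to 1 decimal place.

Set 270·e^(0.762t) = 3870·e^(0.45t).
e^((0.762 − 0.45)t) = 3870/270 → e^(0.312·t) = 14.333.
0.312·t = ln(14.333) = 2.6626, so t = 2.6626/0.312 = 8.5339.

8.5 years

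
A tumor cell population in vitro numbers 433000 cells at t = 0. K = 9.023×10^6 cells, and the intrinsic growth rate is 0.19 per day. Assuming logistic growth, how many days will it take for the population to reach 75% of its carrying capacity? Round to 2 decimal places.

21.51 days

A = (K − N₀)/N₀ = (9.023×10^6 − 433000)/433000 = 19.838.
Solve 9.023×10^6/(1 + 19.838·e^(−0.19t)) = 6.76725×10^6: 1 + 19.838·e^(−0.19t) = 1.3333, so e^(−0.19t) = 0.0168025.
−0.19·t = ln(0.0168025) = -4.0862, so t = 4.0862/0.19 = 21.506.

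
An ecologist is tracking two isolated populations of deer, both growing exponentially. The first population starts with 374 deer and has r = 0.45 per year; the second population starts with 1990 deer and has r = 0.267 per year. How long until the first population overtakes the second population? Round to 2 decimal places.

Set 374·e^(0.45t) = 1990·e^(0.267t).
e^((0.45 − 0.267)t) = 1990/374 → e^(0.183·t) = 5.3209.
0.183·t = ln(5.3209) = 1.6716, so t = 1.6716/0.183 = 9.1346.

9.13 years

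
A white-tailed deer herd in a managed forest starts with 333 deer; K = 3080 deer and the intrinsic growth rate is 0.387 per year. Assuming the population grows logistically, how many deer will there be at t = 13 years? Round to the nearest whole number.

2923 deer

A = (K − N₀)/N₀ = (3080 − 333)/333 = 8.2492.
N(t) = K/(1 + A·e^(−rt)) = 3080/(1 + 8.2492×e^(−0.387×13)).
e^(−5.031) = 0.0065323; denominator = 1 + 8.2492×0.0065323 = 1.0539.
N = 3080/1.0539 = 2922.52.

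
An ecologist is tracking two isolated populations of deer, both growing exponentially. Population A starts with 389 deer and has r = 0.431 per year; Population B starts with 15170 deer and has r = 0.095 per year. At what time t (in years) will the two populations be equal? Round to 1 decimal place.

10.9 years

Set 389·e^(0.431t) = 15170·e^(0.095t).
e^((0.431 − 0.095)t) = 15170/389 → e^(0.336·t) = 38.997.
0.336·t = ln(38.997) = 3.6635, so t = 3.6635/0.336 = 10.903.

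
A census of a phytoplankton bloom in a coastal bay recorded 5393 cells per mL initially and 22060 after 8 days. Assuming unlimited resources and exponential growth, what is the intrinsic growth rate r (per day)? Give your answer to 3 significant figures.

From N(t) = N₀·e^(rt): e^(r·8) = 22060/5393 = 4.0905.
r·8 = ln(4.0905) = 1.4087, so r = 1.4087/8 = 0.17608.

0.176 per day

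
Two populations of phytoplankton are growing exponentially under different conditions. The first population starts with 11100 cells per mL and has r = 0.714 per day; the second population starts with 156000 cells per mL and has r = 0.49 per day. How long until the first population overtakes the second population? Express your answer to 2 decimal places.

Set 11100·e^(0.714t) = 156000·e^(0.49t).
e^((0.714 − 0.49)t) = 156000/11100 → e^(0.224·t) = 14.054.
0.224·t = ln(14.054) = 2.6429, so t = 2.6429/0.224 = 11.799.

11.80 days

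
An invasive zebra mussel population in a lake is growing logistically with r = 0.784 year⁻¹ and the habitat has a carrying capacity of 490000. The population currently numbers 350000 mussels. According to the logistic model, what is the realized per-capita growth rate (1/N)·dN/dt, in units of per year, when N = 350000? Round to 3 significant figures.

0.224 per year

(1/N)·dN/dt = r(1 − N/K) = 0.784 × (1 − 350000/490000).
= 0.784 × 0.28571 = 0.224.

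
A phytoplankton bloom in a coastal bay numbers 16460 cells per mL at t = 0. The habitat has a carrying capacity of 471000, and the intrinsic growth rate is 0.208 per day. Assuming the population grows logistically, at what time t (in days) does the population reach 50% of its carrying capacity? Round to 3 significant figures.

A = (K − N₀)/N₀ = (471000 − 16460)/16460 = 27.615.
Solve 471000/(1 + 27.615·e^(−0.208t)) = 235500: 1 + 27.615·e^(−0.208t) = 2, so e^(−0.208t) = 0.0362124.
−0.208·t = ln(0.0362124) = -3.3184, so t = 3.3184/0.208 = 15.954.

16.0 days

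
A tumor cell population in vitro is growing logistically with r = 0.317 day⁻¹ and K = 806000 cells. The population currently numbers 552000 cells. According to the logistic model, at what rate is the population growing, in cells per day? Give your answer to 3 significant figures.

55100 cells per day

dN/dt = rN(1 − N/K) = 0.317 × 552000 × (1 − 552000/806000).
1 − 552000/806000 = 0.31514; dN/dt = 0.317 × 552000 × 0.31514 = 55144.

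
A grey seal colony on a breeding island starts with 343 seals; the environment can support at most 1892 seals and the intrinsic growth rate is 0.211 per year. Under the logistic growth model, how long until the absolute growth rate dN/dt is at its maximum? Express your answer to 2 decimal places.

7.15 years

Logistic growth is fastest at N = K/2 = 946.
A = (K − N₀)/N₀ = 4.516. Set K/(1 + A·e^(−rt)) = K/2 → A·e^(−rt) = 1.
e^(−0.211t) = 1/4.516 = 0.221433, so t = ln(4.516)/0.211 = 1.5076/0.211 = 7.1452.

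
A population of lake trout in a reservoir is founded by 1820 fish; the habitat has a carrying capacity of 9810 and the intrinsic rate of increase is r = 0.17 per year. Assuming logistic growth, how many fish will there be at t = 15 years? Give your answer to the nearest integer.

A = (K − N₀)/N₀ = (9810 − 1820)/1820 = 4.3901.
N(t) = K/(1 + A·e^(−rt)) = 9810/(1 + 4.3901×e^(−0.17×15)).
e^(−2.55) = 0.078082; denominator = 1 + 4.3901×0.078082 = 1.3428.
N = 9810/1.3428 = 7305.7.

7306 fish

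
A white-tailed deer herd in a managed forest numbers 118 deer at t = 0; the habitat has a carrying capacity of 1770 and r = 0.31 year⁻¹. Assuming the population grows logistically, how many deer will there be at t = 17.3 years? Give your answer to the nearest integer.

A = (K − N₀)/N₀ = (1770 − 118)/118 = 14.
N(t) = K/(1 + A·e^(−rt)) = 1770/(1 + 14×e^(−0.31×17.3)).
e^(−5.363) = 0.0046868; denominator = 1 + 14×0.0046868 = 1.0656.
N = 1770/1.0656 = 1661.01.

1661 deer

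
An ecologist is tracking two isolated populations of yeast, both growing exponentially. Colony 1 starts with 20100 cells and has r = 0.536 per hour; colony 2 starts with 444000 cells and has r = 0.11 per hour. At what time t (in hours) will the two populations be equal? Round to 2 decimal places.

Set 20100·e^(0.536t) = 444000·e^(0.11t).
e^((0.536 − 0.11)t) = 444000/20100 → e^(0.426·t) = 22.09.
0.426·t = ln(22.09) = 3.0951, so t = 3.0951/0.426 = 7.2655.

7.27 hours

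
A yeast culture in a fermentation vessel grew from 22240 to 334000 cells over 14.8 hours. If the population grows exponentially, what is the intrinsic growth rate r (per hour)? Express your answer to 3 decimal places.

0.183 per hour

From N(t) = N₀·e^(rt): e^(r·14.8) = 334000/22240 = 15.018.
r·14.8 = ln(15.018) = 2.7092, so r = 2.7092/14.8 = 0.18306.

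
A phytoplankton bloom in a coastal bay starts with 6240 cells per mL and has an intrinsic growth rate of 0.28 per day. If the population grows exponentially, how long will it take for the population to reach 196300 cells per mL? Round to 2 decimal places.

Set N₀·e^(rt) = 196300: e^(0.28·t) = 196300/6240 = 31.458.
0.28·t = ln(31.458) = 3.4487, so t = 3.4487/0.28 = 12.317.

12.32 days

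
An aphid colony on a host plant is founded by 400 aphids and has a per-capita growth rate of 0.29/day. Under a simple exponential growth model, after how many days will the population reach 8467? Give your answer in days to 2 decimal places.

10.53 days

Set N₀·e^(rt) = 8467: e^(0.29·t) = 8467/400 = 21.168.
0.29·t = ln(21.168) = 3.0525, so t = 3.0525/0.29 = 10.526.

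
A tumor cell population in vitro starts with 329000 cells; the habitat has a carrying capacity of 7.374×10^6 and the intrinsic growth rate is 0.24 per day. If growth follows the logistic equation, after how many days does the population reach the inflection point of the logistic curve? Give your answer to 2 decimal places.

12.77 days

Logistic growth is fastest at N = K/2 = 3.687×10^6.
A = (K − N₀)/N₀ = 21.413. Set K/(1 + A·e^(−rt)) = K/2 → A·e^(−rt) = 1.
e^(−0.24t) = 1/21.413 = 0.0466998, so t = ln(21.413)/0.24 = 3.064/0.24 = 12.767.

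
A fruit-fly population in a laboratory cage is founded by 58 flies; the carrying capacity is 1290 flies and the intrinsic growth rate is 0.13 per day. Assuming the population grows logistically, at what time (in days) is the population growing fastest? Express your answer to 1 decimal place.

Logistic growth is fastest at N = K/2 = 645.
A = (K − N₀)/N₀ = 21.241. Set K/(1 + A·e^(−rt)) = K/2 → A·e^(−rt) = 1.
e^(−0.13t) = 1/21.241 = 0.0470779, so t = ln(21.241)/0.13 = 3.056/0.13 = 23.507.

23.5 days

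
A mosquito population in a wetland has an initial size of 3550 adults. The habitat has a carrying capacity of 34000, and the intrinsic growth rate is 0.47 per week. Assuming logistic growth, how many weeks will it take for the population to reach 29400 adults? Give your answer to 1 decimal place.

A = (K − N₀)/N₀ = (34000 − 3550)/3550 = 8.5775.
Solve 34000/(1 + 8.5775·e^(−0.47t)) = 29400: 1 + 8.5775·e^(−0.47t) = 1.1565, so e^(−0.47t) = 0.0182411.
−0.47·t = ln(0.0182411) = -4.0041, so t = 4.0041/0.47 = 8.5193.

8.5 weeks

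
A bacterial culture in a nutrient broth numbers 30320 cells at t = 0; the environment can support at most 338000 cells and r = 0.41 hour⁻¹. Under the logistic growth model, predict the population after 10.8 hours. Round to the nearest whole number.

301477 cells

A = (K − N₀)/N₀ = (338000 − 30320)/30320 = 10.148.
N(t) = K/(1 + A·e^(−rt)) = 338000/(1 + 10.148×e^(−0.41×10.8)).
e^(−4.428) = 0.011938; denominator = 1 + 10.148×0.011938 = 1.1211.
N = 338000/1.1211 = 301477.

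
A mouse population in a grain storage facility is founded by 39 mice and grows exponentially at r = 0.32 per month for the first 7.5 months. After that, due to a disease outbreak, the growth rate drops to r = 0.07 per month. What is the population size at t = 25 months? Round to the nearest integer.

1463 mice

Phase 1: N(7.5) = 39·e^(0.32×7.5) = 39·e^2.4 = 429.904.
Phase 2 runs for 25 − 7.5 = 17.5 months at r = 0.07.
N(25) = 429.904·e^(0.07×17.5) = 429.904·e^1.225 = 1463.46.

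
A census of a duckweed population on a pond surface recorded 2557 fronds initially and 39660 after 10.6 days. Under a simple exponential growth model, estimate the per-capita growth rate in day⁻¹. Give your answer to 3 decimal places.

0.259 per day

From N(t) = N₀·e^(rt): e^(r·10.6) = 39660/2557 = 15.51.
r·10.6 = ln(15.51) = 2.7415, so r = 2.7415/10.6 = 0.25863.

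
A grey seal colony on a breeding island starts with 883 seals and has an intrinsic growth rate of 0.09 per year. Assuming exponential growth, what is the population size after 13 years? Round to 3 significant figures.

2850 seals

N(t) = N₀·e^(rt) = 883 × e^(0.09×13) = 883 × e^1.17.
e^1.17 ≈ 3.222, so N ≈ 883 × 3.222 = 2845.02.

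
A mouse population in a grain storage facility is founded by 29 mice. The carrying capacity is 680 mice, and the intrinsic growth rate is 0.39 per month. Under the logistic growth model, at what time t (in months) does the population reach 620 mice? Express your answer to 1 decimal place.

14.0 months

A = (K − N₀)/N₀ = (680 − 29)/29 = 22.448.
Solve 680/(1 + 22.448·e^(−0.39t)) = 620: 1 + 22.448·e^(−0.39t) = 1.0968, so e^(−0.39t) = 0.00431099.
−0.39·t = ln(0.00431099) = -5.4466, so t = 5.4466/0.39 = 13.966.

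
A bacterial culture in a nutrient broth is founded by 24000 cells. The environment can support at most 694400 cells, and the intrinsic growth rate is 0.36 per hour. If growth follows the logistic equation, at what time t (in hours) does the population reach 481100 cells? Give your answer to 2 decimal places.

11.51 hours

A = (K − N₀)/N₀ = (694400 − 24000)/24000 = 27.933.
Solve 694400/(1 + 27.933·e^(−0.36t)) = 481100: 1 + 27.933·e^(−0.36t) = 1.4434, so e^(−0.36t) = 0.015872.
−0.36·t = ln(0.015872) = -4.1432, so t = 4.1432/0.36 = 11.509.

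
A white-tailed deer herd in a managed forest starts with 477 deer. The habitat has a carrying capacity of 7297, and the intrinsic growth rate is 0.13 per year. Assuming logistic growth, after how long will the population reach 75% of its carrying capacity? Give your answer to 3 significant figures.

28.9 years

A = (K − N₀)/N₀ = (7297 − 477)/477 = 14.298.
Solve 7297/(1 + 14.298·e^(−0.13t)) = 5472.75: 1 + 14.298·e^(−0.13t) = 1.3333, so e^(−0.13t) = 0.0233138.
−0.13·t = ln(0.0233138) = -3.7587, so t = 3.7587/0.13 = 28.913.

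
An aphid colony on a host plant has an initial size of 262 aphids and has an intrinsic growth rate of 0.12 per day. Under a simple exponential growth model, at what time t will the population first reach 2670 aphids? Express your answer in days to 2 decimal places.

Set N₀·e^(rt) = 2670: e^(0.12·t) = 2670/262 = 10.191.
0.12·t = ln(10.191) = 2.3215, so t = 2.3215/0.12 = 19.346.

19.35 days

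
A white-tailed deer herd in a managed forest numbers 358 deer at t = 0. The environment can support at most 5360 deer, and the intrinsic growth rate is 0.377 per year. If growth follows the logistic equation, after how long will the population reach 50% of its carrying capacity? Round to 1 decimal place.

A = (K − N₀)/N₀ = (5360 − 358)/358 = 13.972.
Solve 5360/(1 + 13.972·e^(−0.377t)) = 2680: 1 + 13.972·e^(−0.377t) = 2, so e^(−0.377t) = 0.0715714.
−0.377·t = ln(0.0715714) = -2.6371, so t = 2.6371/0.377 = 6.9949.

7.0 years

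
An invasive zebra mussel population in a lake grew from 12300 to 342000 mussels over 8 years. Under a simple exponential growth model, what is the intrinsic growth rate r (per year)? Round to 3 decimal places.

From N(t) = N₀·e^(rt): e^(r·8) = 342000/12300 = 27.805.
r·8 = ln(27.805) = 3.3252, so r = 3.3252/8 = 0.41565.

0.416 per year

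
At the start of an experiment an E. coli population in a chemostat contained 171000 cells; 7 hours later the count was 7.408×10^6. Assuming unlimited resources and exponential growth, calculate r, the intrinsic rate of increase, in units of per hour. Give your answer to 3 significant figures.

From N(t) = N₀·e^(rt): e^(r·7) = 7.408×10^6/171000 = 43.322.
r·7 = ln(43.322) = 3.7687, so r = 3.7687/7 = 0.53838.

0.538 per hour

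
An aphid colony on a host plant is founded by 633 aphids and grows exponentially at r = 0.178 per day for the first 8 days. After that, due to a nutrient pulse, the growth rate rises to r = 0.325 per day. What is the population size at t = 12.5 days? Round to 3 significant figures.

Phase 1: N(8) = 633·e^(0.178×8) = 633·e^1.424 = 2629.29.
Phase 2 runs for 12.5 − 8 = 4.5 days at r = 0.325.
N(12.5) = 2629.29·e^(0.325×4.5) = 2629.29·e^1.463 = 11350.

11300 aphids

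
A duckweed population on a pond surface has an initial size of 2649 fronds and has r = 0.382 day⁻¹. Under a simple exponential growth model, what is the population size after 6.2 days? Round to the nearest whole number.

28292 fronds

N(t) = N₀·e^(rt) = 2649 × e^(0.382×6.2) = 2649 × e^2.368.
e^2.368 ≈ 10.68, so N ≈ 2649 × 10.68 = 28292.1.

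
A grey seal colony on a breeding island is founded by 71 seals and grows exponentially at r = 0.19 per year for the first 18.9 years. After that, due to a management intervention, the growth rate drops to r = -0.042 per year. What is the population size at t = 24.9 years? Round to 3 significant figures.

Phase 1: N(18.9) = 71·e^(0.19×18.9) = 71·e^3.591 = 2575.19.
Phase 2 runs for 24.9 − 18.9 = 6 years at r = -0.042.
N(24.9) = 2575.19·e^(-0.042×6) = 2575.19·e^-0.252 = 2001.56.

2000 seals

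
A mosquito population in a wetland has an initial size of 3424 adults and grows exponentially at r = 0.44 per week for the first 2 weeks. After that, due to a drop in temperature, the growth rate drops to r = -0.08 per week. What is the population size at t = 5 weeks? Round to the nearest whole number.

Phase 1: N(2) = 3424·e^(0.44×2) = 3424·e^0.88 = 8254.92.
Phase 2 runs for 5 − 2 = 3 weeks at r = -0.08.
N(5) = 8254.92·e^(-0.08×3) = 8254.92·e^-0.24 = 6493.55.

6494 adults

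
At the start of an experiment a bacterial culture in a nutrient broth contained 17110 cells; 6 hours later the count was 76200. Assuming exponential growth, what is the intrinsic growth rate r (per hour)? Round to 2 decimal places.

0.25 per hour

From N(t) = N₀·e^(rt): e^(r·6) = 76200/17110 = 4.4535.
r·6 = ln(4.4535) = 1.4937, so r = 1.4937/6 = 0.24895.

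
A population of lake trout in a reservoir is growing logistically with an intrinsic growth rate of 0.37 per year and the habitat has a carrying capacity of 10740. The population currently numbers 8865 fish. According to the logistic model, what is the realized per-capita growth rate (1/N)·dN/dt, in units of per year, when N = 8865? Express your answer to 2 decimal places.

(1/N)·dN/dt = r(1 − N/K) = 0.37 × (1 − 8865/10740).
= 0.37 × 0.17458 = 0.064595.

0.06 per year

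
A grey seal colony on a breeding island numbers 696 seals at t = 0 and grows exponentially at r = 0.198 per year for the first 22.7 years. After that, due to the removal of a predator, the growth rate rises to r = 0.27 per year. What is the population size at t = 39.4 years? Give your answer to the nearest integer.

5660086 seals

Phase 1: N(22.7) = 696·e^(0.198×22.7) = 696·e^4.495 = 62314.5.
Phase 2 runs for 39.4 − 22.7 = 16.7 years at r = 0.27.
N(39.4) = 62314.5·e^(0.27×16.7) = 62314.5·e^4.509 = 5.660086×10^6.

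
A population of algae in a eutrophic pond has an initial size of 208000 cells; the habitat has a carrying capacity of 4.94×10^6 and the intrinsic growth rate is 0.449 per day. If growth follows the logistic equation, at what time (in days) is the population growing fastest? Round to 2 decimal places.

Logistic growth is fastest at N = K/2 = 2.47×10^6.
A = (K − N₀)/N₀ = 22.75. Set K/(1 + A·e^(−rt)) = K/2 → A·e^(−rt) = 1.
e^(−0.449t) = 1/22.75 = 0.043956, so t = ln(22.75)/0.449 = 3.1246/0.449 = 6.9589.

6.96 days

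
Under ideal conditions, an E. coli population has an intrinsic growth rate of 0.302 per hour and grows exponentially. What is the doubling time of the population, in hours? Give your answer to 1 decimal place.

Doubling time t_d = ln(2)/r = 0.6931/0.302 = 2.2952.

2.3 hours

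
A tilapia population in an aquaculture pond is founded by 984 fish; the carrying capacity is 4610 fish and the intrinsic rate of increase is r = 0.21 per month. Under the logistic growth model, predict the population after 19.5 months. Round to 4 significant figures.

A = (K − N₀)/N₀ = (4610 − 984)/984 = 3.685.
N(t) = K/(1 + A·e^(−rt)) = 4610/(1 + 3.685×e^(−0.21×19.5)).
e^(−4.095) = 0.016656; denominator = 1 + 3.685×0.016656 = 1.0614.
N = 4610/1.0614 = 4343.42.

4343 fish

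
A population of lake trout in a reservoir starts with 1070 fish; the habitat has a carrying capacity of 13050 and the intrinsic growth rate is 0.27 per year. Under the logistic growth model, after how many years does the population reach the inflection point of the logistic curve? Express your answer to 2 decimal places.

Logistic growth is fastest at N = K/2 = 6525.
A = (K − N₀)/N₀ = 11.196. Set K/(1 + A·e^(−rt)) = K/2 → A·e^(−rt) = 1.
e^(−0.27t) = 1/11.196 = 0.0893155, so t = ln(11.196)/0.27 = 2.4156/0.27 = 8.9466.

8.95 years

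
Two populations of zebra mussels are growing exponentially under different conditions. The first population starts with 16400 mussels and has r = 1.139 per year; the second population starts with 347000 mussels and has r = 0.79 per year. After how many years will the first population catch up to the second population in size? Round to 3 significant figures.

Set 16400·e^(1.139t) = 347000·e^(0.79t).
e^((1.139 − 0.79)t) = 347000/16400 → e^(0.349·t) = 21.159.
0.349·t = ln(21.159) = 3.052, so t = 3.052/0.349 = 8.7451.

8.75 years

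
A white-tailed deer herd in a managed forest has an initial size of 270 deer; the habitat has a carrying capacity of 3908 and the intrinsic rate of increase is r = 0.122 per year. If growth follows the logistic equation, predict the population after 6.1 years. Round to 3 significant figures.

A = (K − N₀)/N₀ = (3908 − 270)/270 = 13.474.
N(t) = K/(1 + A·e^(−rt)) = 3908/(1 + 13.474×e^(−0.122×6.1)).
e^(−0.7442) = 0.47511; denominator = 1 + 13.474×0.47511 = 7.4017.
N = 3908/7.4017 = 527.985.

528 deer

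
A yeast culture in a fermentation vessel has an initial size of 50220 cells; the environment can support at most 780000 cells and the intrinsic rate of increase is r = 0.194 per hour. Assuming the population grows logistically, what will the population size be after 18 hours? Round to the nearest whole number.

A = (K − N₀)/N₀ = (780000 − 50220)/50220 = 14.532.
N(t) = K/(1 + A·e^(−rt)) = 780000/(1 + 14.532×e^(−0.194×18)).
e^(−3.492) = 0.03044; denominator = 1 + 14.532×0.03044 = 1.4423.
N = 780000/1.4423 = 540787.

540787 cells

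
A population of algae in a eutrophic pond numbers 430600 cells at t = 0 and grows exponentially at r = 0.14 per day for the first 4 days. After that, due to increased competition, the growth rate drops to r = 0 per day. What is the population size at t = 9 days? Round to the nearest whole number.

Phase 1: N(4) = 430600·e^(0.14×4) = 430600·e^0.56 = 753840.
Phase 2 runs for 9 − 4 = 5 days at r = 0.
N(9) = 753840·e^(0×5) = 753840·e^0 = 753840.

753840 cells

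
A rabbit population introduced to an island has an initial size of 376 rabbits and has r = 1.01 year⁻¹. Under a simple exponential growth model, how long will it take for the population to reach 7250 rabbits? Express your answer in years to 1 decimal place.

Set N₀·e^(rt) = 7250: e^(1.01·t) = 7250/376 = 19.282.
1.01·t = ln(19.282) = 2.9592, so t = 2.9592/1.01 = 2.9299.

2.9 years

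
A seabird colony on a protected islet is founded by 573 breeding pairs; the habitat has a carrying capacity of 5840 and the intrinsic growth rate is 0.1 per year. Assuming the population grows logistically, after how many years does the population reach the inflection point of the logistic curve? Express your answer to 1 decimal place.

22.2 years

Logistic growth is fastest at N = K/2 = 2920.
A = (K − N₀)/N₀ = 9.192. Set K/(1 + A·e^(−rt)) = K/2 → A·e^(−rt) = 1.
e^(−0.1t) = 1/9.192 = 0.108791, so t = ln(9.192)/0.1 = 2.2183/0.1 = 22.183.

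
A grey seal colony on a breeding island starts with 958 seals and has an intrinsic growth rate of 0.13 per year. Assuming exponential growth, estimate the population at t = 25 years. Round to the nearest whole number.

N(t) = N₀·e^(rt) = 958 × e^(0.13×25) = 958 × e^3.25.
e^3.25 ≈ 25.79, so N ≈ 958 × 25.79 = 24707.1.

24707 seals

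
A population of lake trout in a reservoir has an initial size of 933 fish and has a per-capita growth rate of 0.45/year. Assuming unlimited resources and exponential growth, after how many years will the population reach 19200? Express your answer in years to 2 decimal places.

Set N₀·e^(rt) = 19200: e^(0.45·t) = 19200/933 = 20.579.
0.45·t = ln(20.579) = 3.0243, so t = 3.0243/0.45 = 6.7206.

6.72 years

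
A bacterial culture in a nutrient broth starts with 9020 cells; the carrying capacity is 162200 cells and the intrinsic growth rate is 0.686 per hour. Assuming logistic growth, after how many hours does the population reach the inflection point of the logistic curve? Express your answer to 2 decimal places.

4.13 hours

Logistic growth is fastest at N = K/2 = 81100.
A = (K − N₀)/N₀ = 16.982. Set K/(1 + A·e^(−rt)) = K/2 → A·e^(−rt) = 1.
e^(−0.686t) = 1/16.982 = 0.058885, so t = ln(16.982)/0.686 = 2.8322/0.686 = 4.1285.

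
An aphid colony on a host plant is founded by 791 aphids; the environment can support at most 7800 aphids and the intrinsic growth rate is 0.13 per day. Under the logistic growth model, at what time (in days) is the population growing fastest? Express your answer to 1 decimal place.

16.8 days

Logistic growth is fastest at N = K/2 = 3900.
A = (K − N₀)/N₀ = 8.8609. Set K/(1 + A·e^(−rt)) = K/2 → A·e^(−rt) = 1.
e^(−0.13t) = 1/8.8609 = 0.112855, so t = ln(8.8609)/0.13 = 2.1817/0.13 = 16.782.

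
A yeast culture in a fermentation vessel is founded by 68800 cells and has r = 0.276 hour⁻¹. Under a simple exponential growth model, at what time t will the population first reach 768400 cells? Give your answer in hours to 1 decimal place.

Set N₀·e^(rt) = 768400: e^(0.276·t) = 768400/68800 = 11.169.
0.276·t = ln(11.169) = 2.4131, so t = 2.4131/0.276 = 8.7431.

8.7 hours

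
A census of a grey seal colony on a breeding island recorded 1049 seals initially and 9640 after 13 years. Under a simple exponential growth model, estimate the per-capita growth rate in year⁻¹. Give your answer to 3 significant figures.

0.171 per year

From N(t) = N₀·e^(rt): e^(r·13) = 9640/1049 = 9.1897.
r·13 = ln(9.1897) = 2.2181, so r = 2.2181/13 = 0.17062.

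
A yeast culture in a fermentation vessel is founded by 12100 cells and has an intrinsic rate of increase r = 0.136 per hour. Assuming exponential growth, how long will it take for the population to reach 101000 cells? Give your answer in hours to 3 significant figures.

Set N₀·e^(rt) = 101000: e^(0.136·t) = 101000/12100 = 8.3471.
0.136·t = ln(8.3471) = 2.1219, so t = 2.1219/0.136 = 15.602.

15.6 hours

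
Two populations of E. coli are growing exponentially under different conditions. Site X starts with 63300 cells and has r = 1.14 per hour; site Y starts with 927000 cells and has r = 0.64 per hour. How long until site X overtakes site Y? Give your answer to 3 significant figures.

5.37 hours

Set 63300·e^(1.14t) = 927000·e^(0.64t).
e^((1.14 − 0.64)t) = 927000/63300 → e^(0.5·t) = 14.645.
0.5·t = ln(14.645) = 2.6841, so t = 2.6841/0.5 = 5.3681.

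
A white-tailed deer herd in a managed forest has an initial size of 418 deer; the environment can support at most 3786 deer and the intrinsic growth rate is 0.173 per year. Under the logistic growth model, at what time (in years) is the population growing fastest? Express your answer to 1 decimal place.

12.1 years

Logistic growth is fastest at N = K/2 = 1893.
A = (K − N₀)/N₀ = 8.0574. Set K/(1 + A·e^(−rt)) = K/2 → A·e^(−rt) = 1.
e^(−0.173t) = 1/8.0574 = 0.124109, so t = ln(8.0574)/0.173 = 2.0866/0.173 = 12.061.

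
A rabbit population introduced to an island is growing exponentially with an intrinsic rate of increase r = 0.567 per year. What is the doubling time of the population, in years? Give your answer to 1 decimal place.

1.2 years

Doubling time t_d = ln(2)/r = 0.6931/0.567 = 1.2225.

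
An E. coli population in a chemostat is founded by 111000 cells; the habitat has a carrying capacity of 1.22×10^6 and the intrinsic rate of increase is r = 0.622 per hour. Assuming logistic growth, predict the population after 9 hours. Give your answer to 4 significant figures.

1176000 cells

A = (K − N₀)/N₀ = (1.22×10^6 − 111000)/111000 = 9.991.
N(t) = K/(1 + A·e^(−rt)) = 1.22×10^6/(1 + 9.991×e^(−0.622×9)).
e^(−5.598) = 0.0037053; denominator = 1 + 9.991×0.0037053 = 1.037.
N = 1.22×10^6/1.037 = 1.176449×10^6.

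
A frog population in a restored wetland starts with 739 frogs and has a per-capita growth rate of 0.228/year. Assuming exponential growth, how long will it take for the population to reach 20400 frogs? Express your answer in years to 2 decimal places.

Set N₀·e^(rt) = 20400: e^(0.228·t) = 20400/739 = 27.605.
0.228·t = ln(27.605) = 3.318, so t = 3.318/0.228 = 14.553.

14.55 years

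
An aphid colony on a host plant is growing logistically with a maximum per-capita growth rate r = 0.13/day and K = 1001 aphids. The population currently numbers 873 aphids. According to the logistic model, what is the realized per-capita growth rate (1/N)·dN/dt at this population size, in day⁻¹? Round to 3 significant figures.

0.0166 per day

(1/N)·dN/dt = r(1 − N/K) = 0.13 × (1 − 873/1001).
= 0.13 × 0.12787 = 0.016623.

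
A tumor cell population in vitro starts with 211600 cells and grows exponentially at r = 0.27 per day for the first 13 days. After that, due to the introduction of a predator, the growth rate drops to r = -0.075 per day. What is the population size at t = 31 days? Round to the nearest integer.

Phase 1: N(13) = 211600·e^(0.27×13) = 211600·e^3.51 = 7.077653×10^6.
Phase 2 runs for 31 − 13 = 18 days at r = -0.075.
N(31) = 7.077653×10^6·e^(-0.075×18) = 7.077653×10^6·e^-1.35 = 1.834813×10^6.

1834813 cells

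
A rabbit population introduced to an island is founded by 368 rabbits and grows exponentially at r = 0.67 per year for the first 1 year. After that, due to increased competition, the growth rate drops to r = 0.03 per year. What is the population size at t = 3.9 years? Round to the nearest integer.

Phase 1: N(1) = 368·e^(0.67×1) = 368·e^0.67 = 719.159.
Phase 2 runs for 3.9 − 1 = 2.9 years at r = 0.03.
N(3.9) = 719.159·e^(0.03×2.9) = 719.159·e^0.087 = 784.529.

785 rabbits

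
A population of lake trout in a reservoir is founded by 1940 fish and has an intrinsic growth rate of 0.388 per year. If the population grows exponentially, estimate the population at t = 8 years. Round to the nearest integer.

43237 fish

N(t) = N₀·e^(rt) = 1940 × e^(0.388×8) = 1940 × e^3.104.
e^3.104 ≈ 22.287, so N ≈ 1940 × 22.287 = 43236.6.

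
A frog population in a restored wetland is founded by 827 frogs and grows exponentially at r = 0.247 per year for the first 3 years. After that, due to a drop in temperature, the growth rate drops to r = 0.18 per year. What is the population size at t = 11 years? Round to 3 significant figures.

7320 frogs

Phase 1: N(3) = 827·e^(0.247×3) = 827·e^0.741 = 1735.07.
Phase 2 runs for 11 − 3 = 8 years at r = 0.18.
N(11) = 1735.07·e^(0.18×8) = 1735.07·e^1.44 = 7323.21.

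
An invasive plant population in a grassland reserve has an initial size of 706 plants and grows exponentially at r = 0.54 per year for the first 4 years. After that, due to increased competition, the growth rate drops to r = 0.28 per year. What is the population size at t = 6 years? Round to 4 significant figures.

10720 plants

Phase 1: N(4) = 706·e^(0.54×4) = 706·e^2.16 = 6121.82.
Phase 2 runs for 6 − 4 = 2 years at r = 0.28.
N(6) = 6121.82·e^(0.28×2) = 6121.82·e^0.56 = 10717.3.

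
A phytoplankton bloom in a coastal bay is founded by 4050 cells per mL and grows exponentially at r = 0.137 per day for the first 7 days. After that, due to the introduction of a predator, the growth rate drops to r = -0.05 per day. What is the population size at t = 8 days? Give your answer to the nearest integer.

Phase 1: N(7) = 4050·e^(0.137×7) = 4050·e^0.959 = 10566.8.
Phase 2 runs for 8 − 7 = 1 days at r = -0.05.
N(8) = 10566.8·e^(-0.05×1) = 10566.8·e^-0.05 = 10051.4.

10051 cells per mL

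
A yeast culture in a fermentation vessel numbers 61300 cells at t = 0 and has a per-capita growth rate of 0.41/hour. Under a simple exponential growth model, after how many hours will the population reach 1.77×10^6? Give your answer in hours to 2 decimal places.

8.20 hours

Set N₀·e^(rt) = 1.77×10^6: e^(0.41·t) = 1.77×10^6/61300 = 28.874.
0.41·t = ln(28.874) = 3.363, so t = 3.363/0.41 = 8.2023.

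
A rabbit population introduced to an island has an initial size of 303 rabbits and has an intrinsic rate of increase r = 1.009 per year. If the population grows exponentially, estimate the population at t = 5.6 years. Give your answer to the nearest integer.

86175 rabbits

N(t) = N₀·e^(rt) = 303 × e^(1.009×5.6) = 303 × e^5.65.
e^5.65 ≈ 284.41, so N ≈ 303 × 284.41 = 86174.8.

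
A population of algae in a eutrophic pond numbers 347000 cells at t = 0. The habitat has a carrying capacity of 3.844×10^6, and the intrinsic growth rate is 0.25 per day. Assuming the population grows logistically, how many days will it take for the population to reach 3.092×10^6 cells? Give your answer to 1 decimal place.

14.9 days

A = (K − N₀)/N₀ = (3.844×10^6 − 347000)/347000 = 10.078.
Solve 3.844×10^6/(1 + 10.078·e^(−0.25t)) = 3.092×10^6: 1 + 10.078·e^(−0.25t) = 1.2432, so e^(−0.25t) = 0.024133.
−0.25·t = ln(0.024133) = -3.7242, so t = 3.7242/0.25 = 14.897.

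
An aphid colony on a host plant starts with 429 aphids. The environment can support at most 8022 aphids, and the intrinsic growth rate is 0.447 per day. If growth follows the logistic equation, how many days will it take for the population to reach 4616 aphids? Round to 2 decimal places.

7.11 days

A = (K − N₀)/N₀ = (8022 − 429)/429 = 17.699.
Solve 8022/(1 + 17.699·e^(−0.447t)) = 4616: 1 + 17.699·e^(−0.447t) = 1.7379, so e^(−0.447t) = 0.0416891.
−0.447·t = ln(0.0416891) = -3.1775, so t = 3.1775/0.447 = 7.1085.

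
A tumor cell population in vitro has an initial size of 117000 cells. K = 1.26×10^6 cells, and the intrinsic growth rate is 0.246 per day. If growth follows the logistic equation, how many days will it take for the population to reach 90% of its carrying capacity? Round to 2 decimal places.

18.20 days

A = (K − N₀)/N₀ = (1.26×10^6 − 117000)/117000 = 9.7692.
Solve 1.26×10^6/(1 + 9.7692·e^(−0.246t)) = 1.134×10^6: 1 + 9.7692·e^(−0.246t) = 1.1111, so e^(−0.246t) = 0.0113736.
−0.246·t = ln(0.0113736) = -4.4765, so t = 4.4765/0.246 = 18.197.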